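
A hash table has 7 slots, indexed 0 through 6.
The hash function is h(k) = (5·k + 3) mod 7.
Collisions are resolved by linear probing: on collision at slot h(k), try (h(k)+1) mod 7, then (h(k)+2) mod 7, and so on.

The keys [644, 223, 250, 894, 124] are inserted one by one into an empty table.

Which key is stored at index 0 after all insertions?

250

644 hashes to 3; slot 3 is free → place at 3.
223 hashes to 5; slot 5 is free → place at 5.
250 hashes to 0; slot 0 is free → place at 0.
894 hashes to 0; 0 taken → place at 1.
124 hashes to 0; 0,1 taken → place at 2.
Table: [250, 894, 124, 644, —, 223, —]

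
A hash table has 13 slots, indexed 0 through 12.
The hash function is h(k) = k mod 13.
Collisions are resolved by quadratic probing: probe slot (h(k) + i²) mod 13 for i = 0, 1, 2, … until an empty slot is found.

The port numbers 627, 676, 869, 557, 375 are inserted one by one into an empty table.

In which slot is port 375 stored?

Insert 627: h=3, slot 3 empty → index 3.
Insert 676: h=0, slot 0 empty → index 0.
Insert 869: h=11, slot 11 empty → index 11.
Insert 557: h=11, slot 11 occupied → index 12.
Insert 375: h=11, slots 11,12 occupied → index 2.
Table: [676, _, 375, 627, _, _, _, _, _, _, _, 869, 557]

2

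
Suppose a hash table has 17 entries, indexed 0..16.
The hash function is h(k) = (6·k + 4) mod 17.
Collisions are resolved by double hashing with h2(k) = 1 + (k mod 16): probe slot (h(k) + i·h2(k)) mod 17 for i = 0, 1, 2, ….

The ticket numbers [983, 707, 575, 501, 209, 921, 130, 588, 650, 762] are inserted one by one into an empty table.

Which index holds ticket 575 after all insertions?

983: h=3 → slot 3
707: h=13 → slot 13
575: h=3, h2=16, probe 3,2 → slot 2
501: h=1 → slot 1
209: h=0 → slot 0
921: h=5 → slot 5
130: h=2, h2=3, probe 2,5,8 → slot 8
588: h=13, h2=13, probe 13,9 → slot 9
650: h=11 → slot 11
762: h=3, h2=11, probe 3,14 → slot 14
Table: [209, 501, 575, 983, _, 921, _, _, 130, 588, _, 650, _, 707, 762, _, _]

2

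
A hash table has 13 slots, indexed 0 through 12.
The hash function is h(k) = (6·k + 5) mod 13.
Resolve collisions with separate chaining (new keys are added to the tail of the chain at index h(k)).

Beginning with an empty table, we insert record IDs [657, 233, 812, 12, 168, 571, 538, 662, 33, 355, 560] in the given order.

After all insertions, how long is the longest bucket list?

5

Insert 657: h=8, bucket 8 empty -> new chain.
Insert 233: h=12, bucket 12 empty -> new chain.
Insert 812: h=2, bucket 2 empty -> new chain.
Insert 12: h=12, bucket 12 nonempty -> append to chain.
Insert 168: h=12, bucket 12 nonempty -> append to chain.
Insert 571: h=12, bucket 12 nonempty -> append to chain.
Insert 538: h=9, bucket 9 empty -> new chain.
Insert 662: h=12, bucket 12 nonempty -> append to chain.
Insert 33: h=8, bucket 8 nonempty -> append to chain.
Insert 355: h=3, bucket 3 empty -> new chain.
Insert 560: h=11, bucket 11 empty -> new chain.
Final buckets:
0: .
1: .
2: 812
3: 355
4: .
5: .
6: .
7: .
8: 657 -> 33
9: 538
10: .
11: 560
12: 233 -> 12 -> 168 -> 571 -> 662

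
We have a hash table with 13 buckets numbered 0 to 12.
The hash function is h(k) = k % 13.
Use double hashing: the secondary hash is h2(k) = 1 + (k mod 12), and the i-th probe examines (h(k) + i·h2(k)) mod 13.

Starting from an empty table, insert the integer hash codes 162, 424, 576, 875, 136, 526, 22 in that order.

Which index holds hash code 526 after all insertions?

162 hashes to 6; slot 6 is free -> place at 6.
424 hashes to 8; slot 8 is free -> place at 8.
576 hashes to 4; slot 4 is free -> place at 4.
875 hashes to 4, h2=12; 4 taken -> place at 3.
136 hashes to 6, h2=5; 6 taken -> place at 11.
526 hashes to 6, h2=11; 6,4 taken -> place at 2.
22 hashes to 9; slot 9 is free -> place at 9.
Table: [_, _, 526, 875, 576, _, 162, _, 424, 22, _, 136, _]

2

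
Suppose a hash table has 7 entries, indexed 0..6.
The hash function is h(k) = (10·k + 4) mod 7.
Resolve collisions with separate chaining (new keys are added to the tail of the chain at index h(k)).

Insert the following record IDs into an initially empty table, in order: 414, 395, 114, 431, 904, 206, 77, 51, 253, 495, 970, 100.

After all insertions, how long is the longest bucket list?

414 → bucket 0
395 → bucket 6
114 → bucket 3
431 → bucket 2
904 → bucket 0 (collision)
206 → bucket 6 (collision)
77 → bucket 4
51 → bucket 3 (collision)
253 → bucket 0 (collision)
495 → bucket 5
970 → bucket 2 (collision)
100 → bucket 3 (collision)
Final buckets:
0: 414 -> 904 -> 253
1: -
2: 431 -> 970
3: 114 -> 51 -> 100
4: 77
5: 495
6: 395 -> 206

3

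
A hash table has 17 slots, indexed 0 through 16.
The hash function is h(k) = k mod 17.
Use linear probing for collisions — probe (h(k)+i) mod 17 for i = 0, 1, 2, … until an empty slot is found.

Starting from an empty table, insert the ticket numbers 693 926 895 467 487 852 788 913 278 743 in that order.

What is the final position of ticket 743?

693 hashes to 13; slot 13 is free => place at 13.
926 hashes to 8; slot 8 is free => place at 8.
895 hashes to 11; slot 11 is free => place at 11.
467 hashes to 8; 8 taken => place at 9.
487 hashes to 11; 11 taken => place at 12.
852 hashes to 2; slot 2 is free => place at 2.
788 hashes to 6; slot 6 is free => place at 6.
913 hashes to 12; 12,13 taken => place at 14.
278 hashes to 6; 6 taken => place at 7.
743 hashes to 12; 12,13,14 taken => place at 15.
Table: [-, -, 852, -, -, -, 788, 278, 926, 467, -, 895, 487, 693, 913, 743, -]

15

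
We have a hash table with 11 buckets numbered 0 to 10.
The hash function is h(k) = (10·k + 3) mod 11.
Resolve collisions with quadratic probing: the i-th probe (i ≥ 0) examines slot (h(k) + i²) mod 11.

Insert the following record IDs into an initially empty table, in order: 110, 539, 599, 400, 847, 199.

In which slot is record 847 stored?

110 hashes to 3; slot 3 is free -> place at 3.
539 hashes to 3; 3 taken -> place at 4.
599 hashes to 9; slot 9 is free -> place at 9.
400 hashes to 10; slot 10 is free -> place at 10.
847 hashes to 3; 3,4 taken -> place at 7.
199 hashes to 2; slot 2 is free -> place at 2.
Table: [_, _, 199, 110, 539, _, _, 847, _, 599, 400]

7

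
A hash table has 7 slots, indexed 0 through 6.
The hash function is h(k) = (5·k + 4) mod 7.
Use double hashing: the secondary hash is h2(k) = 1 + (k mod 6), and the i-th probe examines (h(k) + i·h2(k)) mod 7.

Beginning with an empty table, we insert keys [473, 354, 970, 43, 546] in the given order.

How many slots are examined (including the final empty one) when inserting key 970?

2

473 hashes to 3; slot 3 is free -> place at 3.
354 hashes to 3, h2=1; 3 taken -> place at 4.
970 hashes to 3, h2=5; 3 taken -> place at 1.
43 hashes to 2; slot 2 is free -> place at 2.
546 hashes to 4, h2=1; 4 taken -> place at 5.
Table: [_, 970, 43, 473, 354, 546, _]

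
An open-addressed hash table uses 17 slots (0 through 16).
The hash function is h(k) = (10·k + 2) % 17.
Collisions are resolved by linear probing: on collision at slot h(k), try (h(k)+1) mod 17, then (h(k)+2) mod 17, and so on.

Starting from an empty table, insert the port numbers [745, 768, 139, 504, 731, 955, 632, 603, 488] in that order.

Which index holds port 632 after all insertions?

745: h=6 => slot 6
768: h=15 => slot 15
139: h=15, probe 15,16 => slot 16
504: h=10 => slot 10
731: h=2 => slot 2
955: h=15, probe 15,16,0 => slot 0
632: h=15, probe 15,16,0,1 => slot 1
603: h=14 => slot 14
488: h=3 => slot 3
Table: [955, 632, 731, 488, ., ., 745, ., ., ., 504, ., ., ., 603, 768, 139]

1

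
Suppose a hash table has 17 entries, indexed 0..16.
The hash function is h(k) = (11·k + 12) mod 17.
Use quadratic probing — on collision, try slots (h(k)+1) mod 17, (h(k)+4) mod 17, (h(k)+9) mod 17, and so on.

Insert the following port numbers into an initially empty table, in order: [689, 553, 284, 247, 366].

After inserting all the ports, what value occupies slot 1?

689 hashes to 9; slot 9 is free → place at 9.
553 hashes to 9; 9 taken → place at 10.
284 hashes to 8; slot 8 is free → place at 8.
247 hashes to 9; 9,10 taken → place at 13.
366 hashes to 9; 9,10,13 taken → place at 1.
Table: [., 366, ., ., ., ., ., ., 284, 689, 553, ., ., 247, ., ., .]

366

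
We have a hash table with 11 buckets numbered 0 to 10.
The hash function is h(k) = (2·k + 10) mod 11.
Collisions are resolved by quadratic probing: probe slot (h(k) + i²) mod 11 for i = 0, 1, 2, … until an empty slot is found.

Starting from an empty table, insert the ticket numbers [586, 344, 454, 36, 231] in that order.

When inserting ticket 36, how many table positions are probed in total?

4

586: h=5 -> slot 5
344: h=5, probe 5,6 -> slot 6
454: h=5, probe 5,6,9 -> slot 9
36: h=5, probe 5,6,9,3 -> slot 3
231: h=10 -> slot 10
Table: [_, _, _, 36, _, 586, 344, _, _, 454, 231]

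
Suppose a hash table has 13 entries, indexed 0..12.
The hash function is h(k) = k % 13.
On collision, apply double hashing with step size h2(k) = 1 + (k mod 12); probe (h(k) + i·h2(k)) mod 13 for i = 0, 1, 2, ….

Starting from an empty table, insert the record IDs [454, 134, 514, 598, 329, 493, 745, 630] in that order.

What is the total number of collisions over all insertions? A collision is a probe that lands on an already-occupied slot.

7

454: h=12 -> slot 12
134: h=4 -> slot 4
514: h=7 -> slot 7
598: h=0 -> slot 0
329: h=4, h2=6, probe 4,10 -> slot 10
493: h=12, h2=2, probe 12,1 -> slot 1
745: h=4, h2=2, probe 4,6 -> slot 6
630: h=6, h2=7, probe 6,0,7,1,8 -> slot 8
Table: [598, 493, —, —, 134, —, 745, 514, 630, —, 329, —, 454]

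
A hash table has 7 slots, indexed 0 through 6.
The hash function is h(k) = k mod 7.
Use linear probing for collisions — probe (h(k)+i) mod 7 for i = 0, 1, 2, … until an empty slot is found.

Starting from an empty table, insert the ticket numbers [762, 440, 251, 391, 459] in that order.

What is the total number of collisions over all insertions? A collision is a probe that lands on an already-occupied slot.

6

Insert 762: h=6, slot 6 empty -> index 6.
Insert 440: h=6, slot 6 occupied -> index 0.
Insert 251: h=6, slots 6,0 occupied -> index 1.
Insert 391: h=6, slots 6,0,1 occupied -> index 2.
Insert 459: h=4, slot 4 empty -> index 4.
Table: [440, 251, 391, -, 459, -, 762]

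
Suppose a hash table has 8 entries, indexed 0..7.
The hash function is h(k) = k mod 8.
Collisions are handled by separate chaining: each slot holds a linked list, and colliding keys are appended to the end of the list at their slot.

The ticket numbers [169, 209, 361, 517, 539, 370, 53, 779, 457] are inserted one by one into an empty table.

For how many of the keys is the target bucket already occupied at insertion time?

Insert 169: h=1, bucket 1 empty -> new chain.
Insert 209: h=1, bucket 1 nonempty -> append to chain.
Insert 361: h=1, bucket 1 nonempty -> append to chain.
Insert 517: h=5, bucket 5 empty -> new chain.
Insert 539: h=3, bucket 3 empty -> new chain.
Insert 370: h=2, bucket 2 empty -> new chain.
Insert 53: h=5, bucket 5 nonempty -> append to chain.
Insert 779: h=3, bucket 3 nonempty -> append to chain.
Insert 457: h=1, bucket 1 nonempty -> append to chain.
Final buckets:
0: .
1: 169 -> 209 -> 361 -> 457
2: 370
3: 539 -> 779
4: .
5: 517 -> 53
6: .
7: .

5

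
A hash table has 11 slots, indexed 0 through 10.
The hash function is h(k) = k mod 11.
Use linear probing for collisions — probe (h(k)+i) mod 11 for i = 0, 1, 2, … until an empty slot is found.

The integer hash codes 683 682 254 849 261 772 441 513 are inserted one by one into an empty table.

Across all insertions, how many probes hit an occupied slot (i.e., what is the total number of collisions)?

Insert 683: h=1, slot 1 empty -> index 1.
Insert 682: h=0, slot 0 empty -> index 0.
Insert 254: h=1, slot 1 occupied -> index 2.
Insert 849: h=2, slot 2 occupied -> index 3.
Insert 261: h=8, slot 8 empty -> index 8.
Insert 772: h=2, slots 2,3 occupied -> index 4.
Insert 441: h=1, slots 1,2,3,4 occupied -> index 5.
Insert 513: h=7, slot 7 empty -> index 7.
Table: [682, 683, 254, 849, 772, 441, _, 513, 261, _, _]

8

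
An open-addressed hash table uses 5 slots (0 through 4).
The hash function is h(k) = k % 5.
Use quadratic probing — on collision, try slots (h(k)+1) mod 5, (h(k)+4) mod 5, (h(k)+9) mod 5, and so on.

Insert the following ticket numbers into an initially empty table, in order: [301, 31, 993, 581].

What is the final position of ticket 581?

Insert 301: h=1, slot 1 empty → index 1.
Insert 31: h=1, slot 1 occupied → index 2.
Insert 993: h=3, slot 3 empty → index 3.
Insert 581: h=1, slots 1,2 occupied → index 0.
Table: [581, 301, 31, 993, _]

0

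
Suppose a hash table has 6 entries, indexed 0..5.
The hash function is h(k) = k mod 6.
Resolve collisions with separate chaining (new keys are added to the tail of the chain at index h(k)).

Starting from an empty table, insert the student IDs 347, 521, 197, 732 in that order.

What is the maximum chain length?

3

347 -> bucket 5
521 -> bucket 5 (collision)
197 -> bucket 5 (collision)
732 -> bucket 0
Final buckets:
0: 732
1: —
2: —
3: —
4: —
5: 347 -> 521 -> 197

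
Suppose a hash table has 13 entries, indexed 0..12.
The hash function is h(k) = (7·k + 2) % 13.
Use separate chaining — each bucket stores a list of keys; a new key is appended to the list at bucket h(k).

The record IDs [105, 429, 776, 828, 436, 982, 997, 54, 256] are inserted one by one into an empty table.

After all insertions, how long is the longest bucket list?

4

Insert 105: h=9, bucket 9 empty -> new chain.
Insert 429: h=2, bucket 2 empty -> new chain.
Insert 776: h=0, bucket 0 empty -> new chain.
Insert 828: h=0, bucket 0 nonempty -> append to chain.
Insert 436: h=12, bucket 12 empty -> new chain.
Insert 982: h=12, bucket 12 nonempty -> append to chain.
Insert 997: h=0, bucket 0 nonempty -> append to chain.
Insert 54: h=3, bucket 3 empty -> new chain.
Insert 256: h=0, bucket 0 nonempty -> append to chain.
Final buckets:
0: 776 -> 828 -> 997 -> 256
1: .
2: 429
3: 54
4: .
5: .
6: .
7: .
8: .
9: 105
10: .
11: .
12: 436 -> 982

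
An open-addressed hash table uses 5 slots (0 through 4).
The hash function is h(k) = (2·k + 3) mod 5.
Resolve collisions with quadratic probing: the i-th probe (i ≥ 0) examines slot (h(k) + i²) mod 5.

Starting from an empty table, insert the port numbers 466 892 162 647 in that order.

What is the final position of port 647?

466: h=0 → slot 0
892: h=2 → slot 2
162: h=2, probe 2,3 → slot 3
647: h=2, probe 2,3,1 → slot 1
Table: [466, 647, 892, 162, ∅]

1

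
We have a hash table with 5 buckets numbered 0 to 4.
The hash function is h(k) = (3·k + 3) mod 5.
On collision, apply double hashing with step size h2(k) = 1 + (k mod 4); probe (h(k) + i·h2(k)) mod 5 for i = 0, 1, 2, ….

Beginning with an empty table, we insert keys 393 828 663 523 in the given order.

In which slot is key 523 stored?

393 hashes to 2; slot 2 is free → place at 2.
828 hashes to 2, h2=1; 2 taken → place at 3.
663 hashes to 2, h2=4; 2 taken → place at 1.
523 hashes to 2, h2=4; 2,1 taken → place at 0.
Table: [523, 663, 393, 828, _]

0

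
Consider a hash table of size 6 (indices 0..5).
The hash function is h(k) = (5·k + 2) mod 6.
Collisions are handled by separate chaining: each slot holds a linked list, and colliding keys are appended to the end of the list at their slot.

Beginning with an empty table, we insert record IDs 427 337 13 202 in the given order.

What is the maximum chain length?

427 → bucket 1
337 → bucket 1 (collision)
13 → bucket 1 (collision)
202 → bucket 4
Final buckets:
0: .
1: 427 -> 337 -> 13
2: .
3: .
4: 202
5: .

3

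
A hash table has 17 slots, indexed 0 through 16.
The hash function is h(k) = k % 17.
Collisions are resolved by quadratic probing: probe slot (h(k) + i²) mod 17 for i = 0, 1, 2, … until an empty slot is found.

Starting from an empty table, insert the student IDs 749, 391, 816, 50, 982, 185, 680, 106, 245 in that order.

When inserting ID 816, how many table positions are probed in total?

3

Insert 749: h=1, slot 1 empty => index 1.
Insert 391: h=0, slot 0 empty => index 0.
Insert 816: h=0, slots 0,1 occupied => index 4.
Insert 50: h=16, slot 16 empty => index 16.
Insert 982: h=13, slot 13 empty => index 13.
Insert 185: h=15, slot 15 empty => index 15.
Insert 680: h=0, slots 0,1,4 occupied => index 9.
Insert 106: h=4, slot 4 occupied => index 5.
Insert 245: h=7, slot 7 empty => index 7.
Table: [391, 749, _, _, 816, 106, _, 245, _, 680, _, _, _, 982, _, 185, 50]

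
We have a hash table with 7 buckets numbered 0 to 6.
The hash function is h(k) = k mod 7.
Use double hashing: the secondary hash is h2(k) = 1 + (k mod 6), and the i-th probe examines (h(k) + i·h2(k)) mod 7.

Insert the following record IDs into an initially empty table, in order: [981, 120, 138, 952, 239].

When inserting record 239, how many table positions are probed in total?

981: h=1 -> slot 1
120: h=1, h2=1, probe 1,2 -> slot 2
138: h=5 -> slot 5
952: h=0 -> slot 0
239: h=1, h2=6, probe 1,0,6 -> slot 6
Table: [952, 981, 120, ∅, ∅, 138, 239]

3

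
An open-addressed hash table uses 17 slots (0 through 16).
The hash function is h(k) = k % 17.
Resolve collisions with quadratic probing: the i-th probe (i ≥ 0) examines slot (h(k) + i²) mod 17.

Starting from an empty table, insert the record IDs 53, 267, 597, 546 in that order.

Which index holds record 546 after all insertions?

6

53 hashes to 2; slot 2 is free → place at 2.
267 hashes to 12; slot 12 is free → place at 12.
597 hashes to 2; 2 taken → place at 3.
546 hashes to 2; 2,3 taken → place at 6.
Table: [., ., 53, 597, ., ., 546, ., ., ., ., ., 267, ., ., ., .]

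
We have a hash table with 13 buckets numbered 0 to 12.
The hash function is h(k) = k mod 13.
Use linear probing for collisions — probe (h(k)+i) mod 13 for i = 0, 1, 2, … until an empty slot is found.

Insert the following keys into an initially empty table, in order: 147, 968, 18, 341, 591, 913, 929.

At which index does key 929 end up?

9

147 hashes to 4; slot 4 is free → place at 4.
968 hashes to 6; slot 6 is free → place at 6.
18 hashes to 5; slot 5 is free → place at 5.
341 hashes to 3; slot 3 is free → place at 3.
591 hashes to 6; 6 taken → place at 7.
913 hashes to 3; 3,4,5,6,7 taken → place at 8.
929 hashes to 6; 6,7,8 taken → place at 9.
Table: [-, -, -, 341, 147, 18, 968, 591, 913, 929, -, -, -]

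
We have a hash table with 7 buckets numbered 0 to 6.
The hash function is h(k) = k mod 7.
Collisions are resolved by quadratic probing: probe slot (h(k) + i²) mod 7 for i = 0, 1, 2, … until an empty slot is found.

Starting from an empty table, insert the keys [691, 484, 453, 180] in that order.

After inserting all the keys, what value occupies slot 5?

691: h=5 => slot 5
484: h=1 => slot 1
453: h=5, probe 5,6 => slot 6
180: h=5, probe 5,6,2 => slot 2
Table: [-, 484, 180, -, -, 691, 453]

691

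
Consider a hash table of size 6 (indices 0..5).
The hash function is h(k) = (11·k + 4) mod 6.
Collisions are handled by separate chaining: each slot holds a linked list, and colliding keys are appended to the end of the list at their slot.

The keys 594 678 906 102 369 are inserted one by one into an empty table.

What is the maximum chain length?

594 -> bucket 4
678 -> bucket 4 (collision)
906 -> bucket 4 (collision)
102 -> bucket 4 (collision)
369 -> bucket 1
Final buckets:
0: -
1: 369
2: -
3: -
4: 594 -> 678 -> 906 -> 102
5: -

4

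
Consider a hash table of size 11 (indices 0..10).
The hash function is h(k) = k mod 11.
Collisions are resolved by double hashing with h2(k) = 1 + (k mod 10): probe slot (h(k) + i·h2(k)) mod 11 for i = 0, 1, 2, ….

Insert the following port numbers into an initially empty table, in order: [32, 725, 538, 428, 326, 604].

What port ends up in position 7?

326

32 hashes to 10; slot 10 is free => place at 10.
725 hashes to 10, h2=6; 10 taken => place at 5.
538 hashes to 10, h2=9; 10 taken => place at 8.
428 hashes to 10, h2=9; 10,8 taken => place at 6.
326 hashes to 7; slot 7 is free => place at 7.
604 hashes to 10, h2=5; 10 taken => place at 4.
Table: [∅, ∅, ∅, ∅, 604, 725, 428, 326, 538, ∅, 32]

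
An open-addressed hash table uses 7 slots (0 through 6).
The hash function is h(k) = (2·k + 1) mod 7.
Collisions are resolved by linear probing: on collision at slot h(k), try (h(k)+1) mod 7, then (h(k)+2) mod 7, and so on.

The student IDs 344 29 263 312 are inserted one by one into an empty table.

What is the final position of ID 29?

344: h=3 -> slot 3
29: h=3, probe 3,4 -> slot 4
263: h=2 -> slot 2
312: h=2, probe 2,3,4,5 -> slot 5
Table: [_, _, 263, 344, 29, 312, _]

4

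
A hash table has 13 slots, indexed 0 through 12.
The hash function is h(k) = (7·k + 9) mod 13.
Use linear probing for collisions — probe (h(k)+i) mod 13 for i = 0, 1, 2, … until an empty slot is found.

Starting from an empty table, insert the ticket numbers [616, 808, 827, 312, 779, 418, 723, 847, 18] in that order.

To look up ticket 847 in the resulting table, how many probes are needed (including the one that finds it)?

Insert 616: h=5, slot 5 empty → index 5.
Insert 808: h=10, slot 10 empty → index 10.
Insert 827: h=0, slot 0 empty → index 0.
Insert 312: h=9, slot 9 empty → index 9.
Insert 779: h=2, slot 2 empty → index 2.
Insert 418: h=10, slot 10 occupied → index 11.
Insert 723: h=0, slot 0 occupied → index 1.
Insert 847: h=10, slots 10,11 occupied → index 12.
Insert 18: h=5, slot 5 occupied → index 6.
Table: [827, 723, 779, -, -, 616, 18, -, -, 312, 808, 418, 847]
Lookup 847: h=10, probe 10,11,12 → found at 12.

3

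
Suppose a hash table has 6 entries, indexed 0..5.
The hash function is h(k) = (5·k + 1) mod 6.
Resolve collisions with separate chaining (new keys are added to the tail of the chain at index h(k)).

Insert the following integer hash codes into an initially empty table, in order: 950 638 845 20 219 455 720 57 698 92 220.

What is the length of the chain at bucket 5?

5

Insert 950: h=5, bucket 5 empty → new chain.
Insert 638: h=5, bucket 5 nonempty → append to chain.
Insert 845: h=2, bucket 2 empty → new chain.
Insert 20: h=5, bucket 5 nonempty → append to chain.
Insert 219: h=4, bucket 4 empty → new chain.
Insert 455: h=2, bucket 2 nonempty → append to chain.
Insert 720: h=1, bucket 1 empty → new chain.
Insert 57: h=4, bucket 4 nonempty → append to chain.
Insert 698: h=5, bucket 5 nonempty → append to chain.
Insert 92: h=5, bucket 5 nonempty → append to chain.
Insert 220: h=3, bucket 3 empty → new chain.
Final buckets:
0: _
1: 720
2: 845 -> 455
3: 220
4: 219 -> 57
5: 950 -> 638 -> 20 -> 698 -> 92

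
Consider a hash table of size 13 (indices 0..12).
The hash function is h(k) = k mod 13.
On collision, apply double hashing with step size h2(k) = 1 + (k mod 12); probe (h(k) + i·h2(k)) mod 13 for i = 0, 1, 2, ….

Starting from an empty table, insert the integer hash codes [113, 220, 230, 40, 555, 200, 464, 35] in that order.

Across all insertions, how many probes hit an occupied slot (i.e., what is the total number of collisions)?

Insert 113: h=9, slot 9 empty => index 9.
Insert 220: h=12, slot 12 empty => index 12.
Insert 230: h=9, h2=3, slots 9,12 occupied => index 2.
Insert 40: h=1, slot 1 empty => index 1.
Insert 555: h=9, h2=4, slot 9 occupied => index 0.
Insert 200: h=5, slot 5 empty => index 5.
Insert 464: h=9, h2=9, slots 9,5,1 occupied => index 10.
Insert 35: h=9, h2=12, slot 9 occupied => index 8.
Table: [555, 40, 230, -, -, 200, -, -, 35, 113, 464, -, 220]

7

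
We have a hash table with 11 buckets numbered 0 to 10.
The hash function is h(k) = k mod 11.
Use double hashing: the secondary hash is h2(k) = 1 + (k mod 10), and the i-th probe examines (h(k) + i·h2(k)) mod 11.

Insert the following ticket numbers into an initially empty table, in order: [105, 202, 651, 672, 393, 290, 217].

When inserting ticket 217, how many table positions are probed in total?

Insert 105: h=6, slot 6 empty -> index 6.
Insert 202: h=4, slot 4 empty -> index 4.
Insert 651: h=2, slot 2 empty -> index 2.
Insert 672: h=1, slot 1 empty -> index 1.
Insert 393: h=8, slot 8 empty -> index 8.
Insert 290: h=4, h2=1, slot 4 occupied -> index 5.
Insert 217: h=8, h2=8, slots 8,5,2 occupied -> index 10.
Table: [., 672, 651, ., 202, 290, 105, ., 393, ., 217]

4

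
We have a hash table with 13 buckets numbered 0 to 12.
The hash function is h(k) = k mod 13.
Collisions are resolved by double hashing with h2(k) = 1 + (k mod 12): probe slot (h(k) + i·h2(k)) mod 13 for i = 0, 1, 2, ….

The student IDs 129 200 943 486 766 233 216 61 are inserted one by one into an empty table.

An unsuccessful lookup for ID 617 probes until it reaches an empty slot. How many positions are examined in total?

129: h=12 -> slot 12
200: h=5 -> slot 5
943: h=7 -> slot 7
486: h=5, h2=7, probe 5,12,6 -> slot 6
766: h=12, h2=11, probe 12,10 -> slot 10
233: h=12, h2=6, probe 12,5,11 -> slot 11
216: h=8 -> slot 8
61: h=9 -> slot 9
Table: [_, _, _, _, _, 200, 486, 943, 216, 61, 766, 233, 129]
Lookup 617: h=6, h2=6, probe 6,12,5,11,4 → slot 4 empty, not found.

5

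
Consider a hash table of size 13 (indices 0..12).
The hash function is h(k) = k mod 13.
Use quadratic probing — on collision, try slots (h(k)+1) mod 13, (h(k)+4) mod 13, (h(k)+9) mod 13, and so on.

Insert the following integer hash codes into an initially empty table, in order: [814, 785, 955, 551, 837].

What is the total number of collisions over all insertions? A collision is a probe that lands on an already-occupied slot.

Insert 814: h=8, slot 8 empty => index 8.
Insert 785: h=5, slot 5 empty => index 5.
Insert 955: h=6, slot 6 empty => index 6.
Insert 551: h=5, slots 5,6 occupied => index 9.
Insert 837: h=5, slots 5,6,9 occupied => index 1.
Table: [∅, 837, ∅, ∅, ∅, 785, 955, ∅, 814, 551, ∅, ∅, ∅]

5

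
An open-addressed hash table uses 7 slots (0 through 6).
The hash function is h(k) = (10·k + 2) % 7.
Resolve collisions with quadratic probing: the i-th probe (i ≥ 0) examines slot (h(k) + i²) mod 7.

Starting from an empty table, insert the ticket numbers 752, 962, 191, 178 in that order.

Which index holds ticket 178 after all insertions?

6

752 hashes to 4; slot 4 is free => place at 4.
962 hashes to 4; 4 taken => place at 5.
191 hashes to 1; slot 1 is free => place at 1.
178 hashes to 4; 4,5,1 taken => place at 6.
Table: [_, 191, _, _, 752, 962, 178]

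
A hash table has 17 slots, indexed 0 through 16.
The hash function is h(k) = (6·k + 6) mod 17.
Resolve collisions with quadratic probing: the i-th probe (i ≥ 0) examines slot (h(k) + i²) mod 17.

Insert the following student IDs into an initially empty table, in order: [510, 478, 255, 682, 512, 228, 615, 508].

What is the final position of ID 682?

510: h=6 -> slot 6
478: h=1 -> slot 1
255: h=6, probe 6,7 -> slot 7
682: h=1, probe 1,2 -> slot 2
512: h=1, probe 1,2,5 -> slot 5
228: h=14 -> slot 14
615: h=7, probe 7,8 -> slot 8
508: h=11 -> slot 11
Table: [∅, 478, 682, ∅, ∅, 512, 510, 255, 615, ∅, ∅, 508, ∅, ∅, 228, ∅, ∅]

2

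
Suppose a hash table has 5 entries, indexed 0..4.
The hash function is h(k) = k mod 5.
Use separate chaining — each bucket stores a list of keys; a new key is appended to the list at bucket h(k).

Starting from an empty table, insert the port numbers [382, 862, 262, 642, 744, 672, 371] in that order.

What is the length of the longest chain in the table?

Insert 382: h=2, bucket 2 empty → new chain.
Insert 862: h=2, bucket 2 nonempty → append to chain.
Insert 262: h=2, bucket 2 nonempty → append to chain.
Insert 642: h=2, bucket 2 nonempty → append to chain.
Insert 744: h=4, bucket 4 empty → new chain.
Insert 672: h=2, bucket 2 nonempty → append to chain.
Insert 371: h=1, bucket 1 empty → new chain.
Final buckets:
0: ∅
1: 371
2: 382 -> 862 -> 262 -> 642 -> 672
3: ∅
4: 744

5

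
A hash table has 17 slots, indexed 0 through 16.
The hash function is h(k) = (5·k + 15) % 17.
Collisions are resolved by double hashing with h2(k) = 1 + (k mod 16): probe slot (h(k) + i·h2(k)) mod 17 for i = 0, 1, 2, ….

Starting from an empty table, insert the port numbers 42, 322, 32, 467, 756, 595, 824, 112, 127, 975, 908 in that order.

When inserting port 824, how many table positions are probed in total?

2

42 hashes to 4; slot 4 is free → place at 4.
322 hashes to 10; slot 10 is free → place at 10.
32 hashes to 5; slot 5 is free → place at 5.
467 hashes to 4, h2=4; 4 taken → place at 8.
756 hashes to 4, h2=5; 4 taken → place at 9.
595 hashes to 15; slot 15 is free → place at 15.
824 hashes to 4, h2=9; 4 taken → place at 13.
112 hashes to 14; slot 14 is free → place at 14.
127 hashes to 4, h2=16; 4 taken → place at 3.
975 hashes to 11; slot 11 is free → place at 11.
908 hashes to 16; slot 16 is free → place at 16.
Table: [., ., ., 127, 42, 32, ., ., 467, 756, 322, 975, ., 824, 112, 595, 908]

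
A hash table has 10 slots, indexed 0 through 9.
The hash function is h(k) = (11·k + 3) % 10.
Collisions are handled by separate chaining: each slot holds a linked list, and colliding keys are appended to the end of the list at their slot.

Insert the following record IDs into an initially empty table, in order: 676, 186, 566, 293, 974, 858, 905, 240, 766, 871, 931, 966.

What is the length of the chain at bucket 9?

Insert 676: h=9, bucket 9 empty → new chain.
Insert 186: h=9, bucket 9 nonempty → append to chain.
Insert 566: h=9, bucket 9 nonempty → append to chain.
Insert 293: h=6, bucket 6 empty → new chain.
Insert 974: h=7, bucket 7 empty → new chain.
Insert 858: h=1, bucket 1 empty → new chain.
Insert 905: h=8, bucket 8 empty → new chain.
Insert 240: h=3, bucket 3 empty → new chain.
Insert 766: h=9, bucket 9 nonempty → append to chain.
Insert 871: h=4, bucket 4 empty → new chain.
Insert 931: h=4, bucket 4 nonempty → append to chain.
Insert 966: h=9, bucket 9 nonempty → append to chain.
Final buckets:
0: -
1: 858
2: -
3: 240
4: 871 -> 931
5: -
6: 293
7: 974
8: 905
9: 676 -> 186 -> 566 -> 766 -> 966

5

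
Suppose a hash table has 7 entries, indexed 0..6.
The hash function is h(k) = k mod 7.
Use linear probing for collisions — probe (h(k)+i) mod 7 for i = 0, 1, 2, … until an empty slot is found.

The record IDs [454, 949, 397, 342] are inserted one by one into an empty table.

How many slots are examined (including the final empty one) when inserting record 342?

Insert 454: h=6, slot 6 empty -> index 6.
Insert 949: h=4, slot 4 empty -> index 4.
Insert 397: h=5, slot 5 empty -> index 5.
Insert 342: h=6, slot 6 occupied -> index 0.
Table: [342, -, -, -, 949, 397, 454]

2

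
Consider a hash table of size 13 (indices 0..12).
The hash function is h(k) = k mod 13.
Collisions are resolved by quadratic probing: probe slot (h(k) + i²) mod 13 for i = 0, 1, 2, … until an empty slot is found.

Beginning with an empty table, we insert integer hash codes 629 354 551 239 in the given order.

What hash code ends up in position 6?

551

629 hashes to 5; slot 5 is free → place at 5.
354 hashes to 3; slot 3 is free → place at 3.
551 hashes to 5; 5 taken → place at 6.
239 hashes to 5; 5,6 taken → place at 9.
Table: [∅, ∅, ∅, 354, ∅, 629, 551, ∅, ∅, 239, ∅, ∅, ∅]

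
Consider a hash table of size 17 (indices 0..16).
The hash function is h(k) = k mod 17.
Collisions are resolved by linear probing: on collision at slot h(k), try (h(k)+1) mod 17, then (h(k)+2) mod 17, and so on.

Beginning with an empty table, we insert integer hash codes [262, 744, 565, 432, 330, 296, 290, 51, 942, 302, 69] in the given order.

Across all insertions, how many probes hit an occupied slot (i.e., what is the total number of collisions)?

262 hashes to 7; slot 7 is free => place at 7.
744 hashes to 13; slot 13 is free => place at 13.
565 hashes to 4; slot 4 is free => place at 4.
432 hashes to 7; 7 taken => place at 8.
330 hashes to 7; 7,8 taken => place at 9.
296 hashes to 7; 7,8,9 taken => place at 10.
290 hashes to 1; slot 1 is free => place at 1.
51 hashes to 0; slot 0 is free => place at 0.
942 hashes to 7; 7,8,9,10 taken => place at 11.
302 hashes to 13; 13 taken => place at 14.
69 hashes to 1; 1 taken => place at 2.
Table: [51, 290, 69, ., 565, ., ., 262, 432, 330, 296, 942, ., 744, 302, ., .]

12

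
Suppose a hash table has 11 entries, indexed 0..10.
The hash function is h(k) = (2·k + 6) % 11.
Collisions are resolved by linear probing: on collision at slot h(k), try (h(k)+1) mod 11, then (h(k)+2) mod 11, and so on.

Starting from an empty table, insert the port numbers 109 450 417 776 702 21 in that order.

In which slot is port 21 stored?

8

109: h=4 => slot 4
450: h=4, probe 4,5 => slot 5
417: h=4, probe 4,5,6 => slot 6
776: h=7 => slot 7
702: h=2 => slot 2
21: h=4, probe 4,5,6,7,8 => slot 8
Table: [∅, ∅, 702, ∅, 109, 450, 417, 776, 21, ∅, ∅]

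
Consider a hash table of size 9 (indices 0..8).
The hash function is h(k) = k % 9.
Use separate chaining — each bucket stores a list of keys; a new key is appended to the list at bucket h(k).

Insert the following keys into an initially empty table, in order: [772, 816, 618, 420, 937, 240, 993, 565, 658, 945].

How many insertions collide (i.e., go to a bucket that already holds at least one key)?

Insert 772: h=7, bucket 7 empty -> new chain.
Insert 816: h=6, bucket 6 empty -> new chain.
Insert 618: h=6, bucket 6 nonempty -> append to chain.
Insert 420: h=6, bucket 6 nonempty -> append to chain.
Insert 937: h=1, bucket 1 empty -> new chain.
Insert 240: h=6, bucket 6 nonempty -> append to chain.
Insert 993: h=3, bucket 3 empty -> new chain.
Insert 565: h=7, bucket 7 nonempty -> append to chain.
Insert 658: h=1, bucket 1 nonempty -> append to chain.
Insert 945: h=0, bucket 0 empty -> new chain.
Final buckets:
0: 945
1: 937 -> 658
2: -
3: 993
4: -
5: -
6: 816 -> 618 -> 420 -> 240
7: 772 -> 565
8: -

5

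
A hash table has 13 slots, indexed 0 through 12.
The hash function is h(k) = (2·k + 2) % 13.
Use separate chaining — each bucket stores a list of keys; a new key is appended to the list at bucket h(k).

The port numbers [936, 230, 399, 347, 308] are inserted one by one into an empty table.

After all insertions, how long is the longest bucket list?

4

Insert 936: h=2, bucket 2 empty -> new chain.
Insert 230: h=7, bucket 7 empty -> new chain.
Insert 399: h=7, bucket 7 nonempty -> append to chain.
Insert 347: h=7, bucket 7 nonempty -> append to chain.
Insert 308: h=7, bucket 7 nonempty -> append to chain.
Final buckets:
0: _
1: _
2: 936
3: _
4: _
5: _
6: _
7: 230 -> 399 -> 347 -> 308
8: _
9: _
10: _
11: _
12: _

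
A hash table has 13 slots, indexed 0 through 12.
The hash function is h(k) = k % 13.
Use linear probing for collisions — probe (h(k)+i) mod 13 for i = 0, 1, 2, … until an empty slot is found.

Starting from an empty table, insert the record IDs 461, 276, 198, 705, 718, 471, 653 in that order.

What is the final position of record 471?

461 hashes to 6; slot 6 is free => place at 6.
276 hashes to 3; slot 3 is free => place at 3.
198 hashes to 3; 3 taken => place at 4.
705 hashes to 3; 3,4 taken => place at 5.
718 hashes to 3; 3,4,5,6 taken => place at 7.
471 hashes to 3; 3,4,5,6,7 taken => place at 8.
653 hashes to 3; 3,4,5,6,7,8 taken => place at 9.
Table: [_, _, _, 276, 198, 705, 461, 718, 471, 653, _, _, _]

8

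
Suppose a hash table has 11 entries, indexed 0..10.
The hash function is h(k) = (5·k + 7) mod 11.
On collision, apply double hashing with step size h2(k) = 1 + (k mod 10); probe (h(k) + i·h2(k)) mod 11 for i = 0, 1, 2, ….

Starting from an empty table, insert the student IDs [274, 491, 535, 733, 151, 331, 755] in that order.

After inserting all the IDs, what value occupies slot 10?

274 hashes to 2; slot 2 is free => place at 2.
491 hashes to 9; slot 9 is free => place at 9.
535 hashes to 9, h2=6; 9 taken => place at 4.
733 hashes to 9, h2=4; 9,2 taken => place at 6.
151 hashes to 3; slot 3 is free => place at 3.
331 hashes to 1; slot 1 is free => place at 1.
755 hashes to 9, h2=6; 9,4 taken => place at 10.
Table: [-, 331, 274, 151, 535, -, 733, -, -, 491, 755]

755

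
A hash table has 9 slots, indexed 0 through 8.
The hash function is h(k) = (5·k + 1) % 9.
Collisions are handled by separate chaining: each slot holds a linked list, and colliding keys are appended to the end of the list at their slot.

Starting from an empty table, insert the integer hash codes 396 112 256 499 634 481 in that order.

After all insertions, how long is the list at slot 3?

396 → bucket 1
112 → bucket 3
256 → bucket 3 (collision)
499 → bucket 3 (collision)
634 → bucket 3 (collision)
481 → bucket 3 (collision)
Final buckets:
0: -
1: 396
2: -
3: 112 -> 256 -> 499 -> 634 -> 481
4: -
5: -
6: -
7: -
8: -

5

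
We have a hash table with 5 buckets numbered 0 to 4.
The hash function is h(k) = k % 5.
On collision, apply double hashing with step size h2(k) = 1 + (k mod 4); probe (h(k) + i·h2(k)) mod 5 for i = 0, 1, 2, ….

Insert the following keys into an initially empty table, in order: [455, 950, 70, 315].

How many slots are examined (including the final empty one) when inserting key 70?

Insert 455: h=0, slot 0 empty → index 0.
Insert 950: h=0, h2=3, slot 0 occupied → index 3.
Insert 70: h=0, h2=3, slots 0,3 occupied → index 1.
Insert 315: h=0, h2=4, slot 0 occupied → index 4.
Table: [455, 70, -, 950, 315]

3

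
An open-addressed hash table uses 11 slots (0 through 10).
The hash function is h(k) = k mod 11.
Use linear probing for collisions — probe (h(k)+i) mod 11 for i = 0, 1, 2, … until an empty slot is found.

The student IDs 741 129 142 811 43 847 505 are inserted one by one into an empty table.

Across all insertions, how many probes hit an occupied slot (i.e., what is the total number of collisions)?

741 hashes to 4; slot 4 is free => place at 4.
129 hashes to 8; slot 8 is free => place at 8.
142 hashes to 10; slot 10 is free => place at 10.
811 hashes to 8; 8 taken => place at 9.
43 hashes to 10; 10 taken => place at 0.
847 hashes to 0; 0 taken => place at 1.
505 hashes to 10; 10,0,1 taken => place at 2.
Table: [43, 847, 505, ∅, 741, ∅, ∅, ∅, 129, 811, 142]

6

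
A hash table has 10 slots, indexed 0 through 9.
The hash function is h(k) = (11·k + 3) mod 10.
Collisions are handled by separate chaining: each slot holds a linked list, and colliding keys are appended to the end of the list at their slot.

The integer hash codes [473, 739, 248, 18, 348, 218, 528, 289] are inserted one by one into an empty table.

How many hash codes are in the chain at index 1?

5

473 -> bucket 6
739 -> bucket 2
248 -> bucket 1
18 -> bucket 1 (collision)
348 -> bucket 1 (collision)
218 -> bucket 1 (collision)
528 -> bucket 1 (collision)
289 -> bucket 2 (collision)
Final buckets:
0: .
1: 248 -> 18 -> 348 -> 218 -> 528
2: 739 -> 289
3: .
4: .
5: .
6: 473
7: .
8: .
9: .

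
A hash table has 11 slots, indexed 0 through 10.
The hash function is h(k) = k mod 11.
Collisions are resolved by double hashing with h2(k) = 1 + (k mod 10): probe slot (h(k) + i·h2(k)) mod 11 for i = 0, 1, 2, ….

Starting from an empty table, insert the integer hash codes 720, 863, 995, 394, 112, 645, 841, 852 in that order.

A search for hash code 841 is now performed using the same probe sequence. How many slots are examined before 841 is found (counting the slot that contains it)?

6

Insert 720: h=5, slot 5 empty -> index 5.
Insert 863: h=5, h2=4, slot 5 occupied -> index 9.
Insert 995: h=5, h2=6, slot 5 occupied -> index 0.
Insert 394: h=9, h2=5, slot 9 occupied -> index 3.
Insert 112: h=2, slot 2 empty -> index 2.
Insert 645: h=7, slot 7 empty -> index 7.
Insert 841: h=5, h2=2, slots 5,7,9,0,2 occupied -> index 4.
Insert 852: h=5, h2=3, slot 5 occupied -> index 8.
Table: [995, _, 112, 394, 841, 720, _, 645, 852, 863, _]
Lookup 841: h=5, h2=2, probe 5,7,9,0,2,4 → found at 4.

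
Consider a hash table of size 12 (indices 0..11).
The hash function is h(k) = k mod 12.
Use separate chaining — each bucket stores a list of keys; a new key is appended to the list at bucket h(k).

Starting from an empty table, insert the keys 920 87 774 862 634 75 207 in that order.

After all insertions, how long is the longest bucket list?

Insert 920: h=8, bucket 8 empty → new chain.
Insert 87: h=3, bucket 3 empty → new chain.
Insert 774: h=6, bucket 6 empty → new chain.
Insert 862: h=10, bucket 10 empty → new chain.
Insert 634: h=10, bucket 10 nonempty → append to chain.
Insert 75: h=3, bucket 3 nonempty → append to chain.
Insert 207: h=3, bucket 3 nonempty → append to chain.
Final buckets:
0: ∅
1: ∅
2: ∅
3: 87 -> 75 -> 207
4: ∅
5: ∅
6: 774
7: ∅
8: 920
9: ∅
10: 862 -> 634
11: ∅

3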